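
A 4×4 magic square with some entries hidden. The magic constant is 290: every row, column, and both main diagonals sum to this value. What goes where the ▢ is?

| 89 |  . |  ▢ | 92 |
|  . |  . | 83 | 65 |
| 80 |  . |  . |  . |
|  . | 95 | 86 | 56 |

From row 4, 290 − (95 + 86 + 56) gives (4,1) = 53.
Column 1 needs 290; the known cells sum to 222, so (2,1) = 68.
Column 4 must total 290; the given cells sum to 213, so (3,4) = 77.
Anti-diagonal needs 290; the known cells sum to 228, so (3,2) = 62.
From row 2, 290 − (68 + 83 + 65) gives (2,2) = 74.
The remaining cell in row 3 is (3,3) = 290 − 219 = 71.
Column 2 needs 290; the known cells sum to 231, so (1,2) = 59.
Column 3 needs 290; the known cells sum to 240, so (1,3) = 50.

50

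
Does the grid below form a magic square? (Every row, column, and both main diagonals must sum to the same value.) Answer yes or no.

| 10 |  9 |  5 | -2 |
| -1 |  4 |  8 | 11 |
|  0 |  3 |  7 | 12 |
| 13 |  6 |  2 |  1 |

Row 1: 10 + 9 + 5 + (-2) = 22.
Row 2: -1 + 4 + 8 + 11 = 22.
Row 3: 0 + 3 + 7 + 12 = 22.
Row 4: 13 + 6 + 2 + 1 = 22.
Column 1: 10 + (-1) + 0 + 13 = 22.
Column 2: 9 + 4 + 3 + 6 = 22.
Column 3: 5 + 8 + 7 + 2 = 22.
Column 4: -2 + 11 + 12 + 1 = 22.
Main diagonal: 10 + 4 + 7 + 1 = 22.
Anti-diagonal: -2 + 8 + 3 + 13 = 22.
All lines sum to 22.

Yes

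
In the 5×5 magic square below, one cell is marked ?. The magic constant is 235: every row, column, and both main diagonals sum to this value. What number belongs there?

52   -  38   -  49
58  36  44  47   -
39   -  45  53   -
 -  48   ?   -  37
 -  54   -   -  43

Row 2 must total 235; the given cells sum to 185, so (2,5) = 50.
Column 5 must total 235; the given cells sum to 179, so (3,5) = 56.
Main diagonal needs 235; the known cells sum to 176, so (4,4) = 59.
The remaining cell in anti-diagonal is (5,1) = 235 − 189 = 46.
Row 3 needs 235; the known cells sum to 193, so (3,2) = 42.
Column 1 must total 235; the given cells sum to 195, so (4,1) = 40.
Column 2: 36 + 42 + 48 + 54 + ? = 235, so (1,2) = 55.
Row 1 needs 235; the known cells sum to 194, so (1,4) = 41.
Row 4 needs 235; the known cells sum to 184, so (4,3) = 51.

51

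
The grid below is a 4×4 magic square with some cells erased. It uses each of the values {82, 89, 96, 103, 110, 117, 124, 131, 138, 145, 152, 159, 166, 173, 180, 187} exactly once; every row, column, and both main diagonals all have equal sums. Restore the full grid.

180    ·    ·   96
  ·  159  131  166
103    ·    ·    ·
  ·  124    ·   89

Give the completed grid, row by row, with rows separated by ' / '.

180 117 145 96 / 82 159 131 166 / 103 138 110 187 / 173 124 152 89

The 16 entries sum to 2152, so each line sums to 2152/4 = 538.
Row 2 must total 538; the given cells sum to 456, so (2,1) = 82.
Column 1 must total 538; the given cells sum to 365, so (4,1) = 173.
From column 4, 538 − (96 + 166 + 89) gives (3,4) = 187.
The remaining cell in main diagonal is (3,3) = 538 − 428 = 110.
Anti-diagonal needs 538; the known cells sum to 400, so (3,2) = 138.
The remaining cell in row 4 is (4,3) = 538 − 386 = 152.
Column 2 must total 538; the given cells sum to 421, so (1,2) = 117.
From column 3, 538 − (131 + 110 + 152) gives (1,3) = 145.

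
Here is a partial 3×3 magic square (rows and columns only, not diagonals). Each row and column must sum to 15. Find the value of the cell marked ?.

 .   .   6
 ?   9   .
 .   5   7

Row 3: 5 + 7 + ? = 15, so (3,1) = 3.
Using column 2: 9 + 5 + ? → (1,2) = 15 − 14 = 1.
Column 3 must total 15; the given cells sum to 13, so (2,3) = 2.
From row 1, 15 − (1 + 6) gives (1,1) = 8.
The remaining cell in row 2 is (2,1) = 15 − 11 = 4.

4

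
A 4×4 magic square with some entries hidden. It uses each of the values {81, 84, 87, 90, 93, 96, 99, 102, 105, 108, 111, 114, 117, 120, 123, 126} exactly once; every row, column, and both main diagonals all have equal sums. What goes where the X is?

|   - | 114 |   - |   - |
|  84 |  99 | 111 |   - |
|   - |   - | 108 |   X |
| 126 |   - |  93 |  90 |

The 16 entries sum to 1656, so each line sums to 1656/4 = 414.
Row 2: 84 + 99 + 111 + ? = 414, so (2,4) = 120.
The remaining cell in row 4 is (4,2) = 414 − 309 = 105.
Column 2: 114 + 99 + 105 + ? = 414, so (3,2) = 96.
Using column 3: 111 + 108 + 93 + ? → (1,3) = 414 − 312 = 102.
The remaining cell in main diagonal is (1,1) = 414 − 297 = 117.
Anti-diagonal: 111 + 96 + 126 + ? = 414, so (1,4) = 81.
The remaining cell in column 1 is (3,1) = 414 − 327 = 87.
Column 4: 81 + 120 + 90 + ? = 414, so (3,4) = 123.

123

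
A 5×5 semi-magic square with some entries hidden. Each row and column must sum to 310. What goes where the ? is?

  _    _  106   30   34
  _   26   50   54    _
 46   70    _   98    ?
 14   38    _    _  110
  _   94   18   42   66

Row 5: 94 + 18 + 42 + 66 + ? = 310, so (5,1) = 90.
The remaining cell in column 2 is (1,2) = 310 − 228 = 82.
Using column 4: 30 + 54 + 98 + 42 + ? → (4,4) = 310 − 224 = 86.
From row 1, 310 − (82 + 106 + 30 + 34) gives (1,1) = 58.
Using row 4: 14 + 38 + 86 + 110 + ? → (4,3) = 310 − 248 = 62.
From column 1, 310 − (58 + 46 + 14 + 90) gives (2,1) = 102.
From column 3, 310 − (106 + 50 + 62 + 18) gives (3,3) = 74.
The remaining cell in row 2 is (2,5) = 310 − 232 = 78.
Using row 3: 46 + 70 + 74 + 98 + ? → (3,5) = 310 − 288 = 22.

22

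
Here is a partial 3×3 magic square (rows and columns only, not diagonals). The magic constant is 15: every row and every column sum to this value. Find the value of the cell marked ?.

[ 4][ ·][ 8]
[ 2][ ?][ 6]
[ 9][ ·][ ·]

Row 1: 4 + 8 + ? = 15, so (1,2) = 3.
Row 2: 2 + 6 + ? = 15, so (2,2) = 7.

7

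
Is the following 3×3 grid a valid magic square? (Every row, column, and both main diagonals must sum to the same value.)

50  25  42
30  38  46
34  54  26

Row 1: 50 + 25 + 42 = 117.
Row 2: 30 + 38 + 46 = 114.
Row 3: 34 + 54 + 26 = 114.
Column 1: 50 + 30 + 34 = 114.
Column 2: 25 + 38 + 54 = 117.
Column 3: 42 + 46 + 26 = 114.
Main diagonal: 50 + 38 + 26 = 114.
Anti-diagonal: 42 + 38 + 34 = 114.

No — anti-diagonal sums to 114 but row 1 sums to 117.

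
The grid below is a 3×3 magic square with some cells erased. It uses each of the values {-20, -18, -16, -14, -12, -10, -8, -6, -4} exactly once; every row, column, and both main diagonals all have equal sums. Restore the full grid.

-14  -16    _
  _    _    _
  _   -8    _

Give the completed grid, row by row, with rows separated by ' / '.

The 9 entries sum to -108, so each line sums to -108/3 = -36.
Using row 1: -14 + (-16) + ? → (1,3) = -36 − (-30) = -6.
Using column 2: -16 + (-8) + ? → (2,2) = -36 − (-24) = -12.
Main diagonal: -14 + (-12) + ? = -36, so (3,3) = -10.
Using anti-diagonal: -6 + (-12) + ? → (3,1) = -36 − (-18) = -18.
Column 1 needs -36; the known cells sum to -32, so (2,1) = -4.
Column 3: -6 + (-10) + ? = -36, so (2,3) = -20.

-14 -16 -6 / -4 -12 -20 / -18 -8 -10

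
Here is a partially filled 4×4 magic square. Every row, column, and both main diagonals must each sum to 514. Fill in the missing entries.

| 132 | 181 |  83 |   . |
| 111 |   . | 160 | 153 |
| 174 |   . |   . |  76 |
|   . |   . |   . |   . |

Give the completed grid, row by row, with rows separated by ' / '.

132 181 83 118 / 111 90 160 153 / 174 139 125 76 / 97 104 146 167

Row 1: 132 + 181 + 83 + ? = 514, so (1,4) = 118.
Using row 2: 111 + 160 + 153 + ? → (2,2) = 514 − 424 = 90.
Column 1 must total 514; the given cells sum to 417, so (4,1) = 97.
Column 4: 118 + 153 + 76 + ? = 514, so (4,4) = 167.
From main diagonal, 514 − (132 + 90 + 167) gives (3,3) = 125.
Anti-diagonal must total 514; the given cells sum to 375, so (3,2) = 139.
Using column 2: 181 + 90 + 139 + ? → (4,2) = 514 − 410 = 104.
From column 3, 514 − (83 + 160 + 125) gives (4,3) = 146.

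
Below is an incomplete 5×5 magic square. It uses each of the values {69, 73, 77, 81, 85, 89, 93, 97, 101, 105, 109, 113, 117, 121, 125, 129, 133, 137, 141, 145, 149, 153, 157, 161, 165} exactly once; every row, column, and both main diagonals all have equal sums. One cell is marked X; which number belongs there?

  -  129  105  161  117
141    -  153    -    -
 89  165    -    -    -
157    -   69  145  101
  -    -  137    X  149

The 25 entries sum to 2925, so each line sums to 2925/5 = 585.
Row 1 must total 585; the given cells sum to 512, so (1,1) = 73.
Using row 4: 157 + 69 + 145 + 101 + ? → (4,2) = 585 − 472 = 113.
The remaining cell in column 1 is (5,1) = 585 − 460 = 125.
Column 3 must total 585; the given cells sum to 464, so (3,3) = 121.
Main diagonal must total 585; the given cells sum to 488, so (2,2) = 97.
The remaining cell in anti-diagonal is (2,4) = 585 − 476 = 109.
Row 2: 141 + 97 + 153 + 109 + ? = 585, so (2,5) = 85.
The remaining cell in column 2 is (5,2) = 585 − 504 = 81.
Column 5 needs 585; the known cells sum to 452, so (3,5) = 133.
Row 3 needs 585; the known cells sum to 508, so (3,4) = 77.
Row 5 needs 585; the known cells sum to 492, so (5,4) = 93.

93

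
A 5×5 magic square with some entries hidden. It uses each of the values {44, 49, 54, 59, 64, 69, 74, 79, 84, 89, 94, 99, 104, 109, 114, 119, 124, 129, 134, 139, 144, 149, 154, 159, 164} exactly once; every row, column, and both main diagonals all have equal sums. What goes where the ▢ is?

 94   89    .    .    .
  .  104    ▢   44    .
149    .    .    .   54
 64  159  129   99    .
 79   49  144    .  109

The 25 entries sum to 2600, so each line sums to 2600/5 = 520.
The remaining cell in row 4 is (4,5) = 520 − 451 = 69.
The remaining cell in row 5 is (5,4) = 520 − 381 = 139.
From column 1, 520 − (94 + 149 + 64 + 79) gives (2,1) = 134.
Column 2 needs 520; the known cells sum to 401, so (3,2) = 119.
Main diagonal needs 520; the known cells sum to 406, so (3,3) = 114.
Anti-diagonal needs 520; the known cells sum to 396, so (1,5) = 124.
From row 3, 520 − (149 + 119 + 114 + 54) gives (3,4) = 84.
The remaining cell in column 4 is (1,4) = 520 − 366 = 154.
From column 5, 520 − (124 + 54 + 69 + 109) gives (2,5) = 164.
Using row 1: 94 + 89 + 154 + 124 + ? → (1,3) = 520 − 461 = 59.
The remaining cell in row 2 is (2,3) = 520 − 446 = 74.

74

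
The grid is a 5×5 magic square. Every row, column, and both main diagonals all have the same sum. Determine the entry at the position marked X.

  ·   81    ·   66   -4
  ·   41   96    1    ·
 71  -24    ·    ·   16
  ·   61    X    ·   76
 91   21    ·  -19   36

-9

Column 2 is complete and sums to 180; that is the magic constant.
Row 5 must total 180; the given cells sum to 129, so (5,3) = 51.
Column 5: -4 + 16 + 76 + 36 + ? = 180, so (2,5) = 56.
Anti-diagonal: -4 + 1 + 61 + 91 + ? = 180, so (3,3) = 31.
Row 2 must total 180; the given cells sum to 194, so (2,1) = -14.
Using row 3: 71 + (-24) + 31 + 16 + ? → (3,4) = 180 − 94 = 86.
Using column 4: 66 + 1 + 86 + (-19) + ? → (4,4) = 180 − 134 = 46.
Main diagonal: 41 + 31 + 46 + 36 + ? = 180, so (1,1) = 26.
Row 1 needs 180; the known cells sum to 169, so (1,3) = 11.
Column 1 must total 180; the given cells sum to 174, so (4,1) = 6.
The remaining cell in column 3 is (4,3) = 180 − 189 = -9.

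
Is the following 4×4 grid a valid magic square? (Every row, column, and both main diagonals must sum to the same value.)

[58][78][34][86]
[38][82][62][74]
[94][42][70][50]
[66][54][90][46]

Row 1: 58 + 78 + 34 + 86 = 256.
Row 2: 38 + 82 + 62 + 74 = 256.
Row 3: 94 + 42 + 70 + 50 = 256.
Row 4: 66 + 54 + 90 + 46 = 256.
Column 1: 58 + 38 + 94 + 66 = 256.
Column 2: 78 + 82 + 42 + 54 = 256.
Column 3: 34 + 62 + 70 + 90 = 256.
Column 4: 86 + 74 + 50 + 46 = 256.
Main diagonal: 58 + 82 + 70 + 46 = 256.
Anti-diagonal: 86 + 62 + 42 + 66 = 256.
All lines sum to 256.

Yes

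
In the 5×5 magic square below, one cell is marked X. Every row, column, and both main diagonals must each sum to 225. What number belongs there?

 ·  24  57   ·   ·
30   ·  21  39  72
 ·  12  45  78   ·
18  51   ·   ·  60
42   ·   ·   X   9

66

Row 2: 30 + 21 + 39 + 72 + ? = 225, so (2,2) = 63.
From column 2, 225 − (24 + 63 + 12 + 51) gives (5,2) = 75.
Anti-diagonal needs 225; the known cells sum to 177, so (1,5) = 48.
Column 5 needs 225; the known cells sum to 189, so (3,5) = 36.
Row 3 needs 225; the known cells sum to 171, so (3,1) = 54.
Using column 1: 30 + 54 + 18 + 42 + ? → (1,1) = 225 − 144 = 81.
Using main diagonal: 81 + 63 + 45 + 9 + ? → (4,4) = 225 − 198 = 27.
Using row 1: 81 + 24 + 57 + 48 + ? → (1,4) = 225 − 210 = 15.
Row 4 needs 225; the known cells sum to 156, so (4,3) = 69.
From column 3, 225 − (57 + 21 + 45 + 69) gives (5,3) = 33.
The remaining cell in column 4 is (5,4) = 225 − 159 = 66.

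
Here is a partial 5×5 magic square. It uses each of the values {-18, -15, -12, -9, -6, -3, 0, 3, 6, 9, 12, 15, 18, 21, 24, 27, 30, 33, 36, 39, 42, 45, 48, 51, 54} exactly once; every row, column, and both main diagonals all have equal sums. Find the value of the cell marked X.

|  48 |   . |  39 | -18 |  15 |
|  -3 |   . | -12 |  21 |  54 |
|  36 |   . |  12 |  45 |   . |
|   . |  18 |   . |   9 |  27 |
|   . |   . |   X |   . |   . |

The 25 entries sum to 450, so each line sums to 450/5 = 90.
Row 1 needs 90; the known cells sum to 84, so (1,2) = 6.
The remaining cell in row 2 is (2,2) = 90 − 60 = 30.
The remaining cell in column 4 is (5,4) = 90 − 57 = 33.
Main diagonal must total 90; the given cells sum to 99, so (5,5) = -9.
From anti-diagonal, 90 − (15 + 21 + 12 + 18) gives (5,1) = 24.
Column 1 must total 90; the given cells sum to 105, so (4,1) = -15.
Using column 5: 15 + 54 + 27 + (-9) + ? → (3,5) = 90 − 87 = 3.
Using row 3: 36 + 12 + 45 + 3 + ? → (3,2) = 90 − 96 = -6.
Row 4 needs 90; the known cells sum to 39, so (4,3) = 51.
Column 2: 6 + 30 + (-6) + 18 + ? = 90, so (5,2) = 42.
Column 3: 39 + (-12) + 12 + 51 + ? = 90, so (5,3) = 0.

0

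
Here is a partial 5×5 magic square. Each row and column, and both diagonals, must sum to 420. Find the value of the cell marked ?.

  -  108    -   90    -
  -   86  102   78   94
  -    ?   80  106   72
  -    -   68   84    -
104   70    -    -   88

From row 2, 420 − (86 + 102 + 78 + 94) gives (2,1) = 60.
Using column 4: 90 + 78 + 106 + 84 + ? → (5,4) = 420 − 358 = 62.
Main diagonal: 86 + 80 + 84 + 88 + ? = 420, so (1,1) = 82.
From row 5, 420 − (104 + 70 + 62 + 88) gives (5,3) = 96.
Column 3 needs 420; the known cells sum to 346, so (1,3) = 74.
Row 1: 82 + 108 + 74 + 90 + ? = 420, so (1,5) = 66.
The remaining cell in column 5 is (4,5) = 420 − 320 = 100.
From anti-diagonal, 420 − (66 + 78 + 80 + 104) gives (4,2) = 92.
Using row 4: 92 + 68 + 84 + 100 + ? → (4,1) = 420 − 344 = 76.
From column 1, 420 − (82 + 60 + 76 + 104) gives (3,1) = 98.
The remaining cell in column 2 is (3,2) = 420 − 356 = 64.

64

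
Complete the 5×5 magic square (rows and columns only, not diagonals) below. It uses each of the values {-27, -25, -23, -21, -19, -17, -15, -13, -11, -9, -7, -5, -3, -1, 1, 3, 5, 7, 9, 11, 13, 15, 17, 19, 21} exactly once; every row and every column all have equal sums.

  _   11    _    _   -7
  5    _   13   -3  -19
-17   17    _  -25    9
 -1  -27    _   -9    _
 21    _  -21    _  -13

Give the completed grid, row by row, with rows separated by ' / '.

-23 11 -15 19 -7 / 5 -11 13 -3 -19 / -17 17 1 -25 9 / -1 -27 7 -9 15 / 21 -5 -21 3 -13

The 25 entries sum to -75, so each line sums to -75/5 = -15.
Row 2 must total -15; the given cells sum to -4, so (2,2) = -11.
The remaining cell in row 3 is (3,3) = -15 − (-16) = 1.
Using column 1: 5 + (-17) + (-1) + 21 + ? → (1,1) = -15 − 8 = -23.
Using column 2: 11 + (-11) + 17 + (-27) + ? → (5,2) = -15 − (-10) = -5.
Column 5 must total -15; the given cells sum to -30, so (4,5) = 15.
Row 4 must total -15; the given cells sum to -22, so (4,3) = 7.
From row 5, -15 − (21 + (-5) + (-21) + (-13)) gives (5,4) = 3.
The remaining cell in column 3 is (1,3) = -15 − 0 = -15.
The remaining cell in column 4 is (1,4) = -15 − (-34) = 19.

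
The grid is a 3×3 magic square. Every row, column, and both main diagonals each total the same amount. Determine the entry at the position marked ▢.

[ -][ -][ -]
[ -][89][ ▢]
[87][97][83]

Row 3 is complete and sums to 267; that is the magic constant.
Column 2: 89 + 97 + ? = 267, so (1,2) = 81.
Using main diagonal: 89 + 83 + ? → (1,1) = 267 − 172 = 95.
The remaining cell in anti-diagonal is (1,3) = 267 − 176 = 91.
Using column 1: 95 + 87 + ? → (2,1) = 267 − 182 = 85.
The remaining cell in column 3 is (2,3) = 267 − 174 = 93.

93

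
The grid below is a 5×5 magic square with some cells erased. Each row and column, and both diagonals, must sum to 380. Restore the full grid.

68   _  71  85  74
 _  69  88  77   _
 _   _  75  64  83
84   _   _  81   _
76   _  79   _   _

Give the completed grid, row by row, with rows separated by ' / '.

68 82 71 85 74 / 80 69 88 77 66 / 72 86 75 64 83 / 84 78 67 81 70 / 76 65 79 73 87

The remaining cell in row 1 is (1,2) = 380 − 298 = 82.
Column 3 must total 380; the given cells sum to 313, so (4,3) = 67.
Using column 4: 85 + 77 + 64 + 81 + ? → (5,4) = 380 − 307 = 73.
Main diagonal: 68 + 69 + 75 + 81 + ? = 380, so (5,5) = 87.
The remaining cell in anti-diagonal is (4,2) = 380 − 302 = 78.
From row 4, 380 − (84 + 78 + 67 + 81) gives (4,5) = 70.
The remaining cell in row 5 is (5,2) = 380 − 315 = 65.
The remaining cell in column 2 is (3,2) = 380 − 294 = 86.
The remaining cell in column 5 is (2,5) = 380 − 314 = 66.
Row 2 needs 380; the known cells sum to 300, so (2,1) = 80.
Row 3 needs 380; the known cells sum to 308, so (3,1) = 72.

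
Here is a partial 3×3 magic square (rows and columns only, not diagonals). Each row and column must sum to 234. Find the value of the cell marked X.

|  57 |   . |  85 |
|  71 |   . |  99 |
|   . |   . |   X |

Row 1: 57 + 85 + ? = 234, so (1,2) = 92.
Row 2 needs 234; the known cells sum to 170, so (2,2) = 64.
Column 1 needs 234; the known cells sum to 128, so (3,1) = 106.
The remaining cell in column 2 is (3,2) = 234 − 156 = 78.
Column 3: 85 + 99 + ? = 234, so (3,3) = 50.

50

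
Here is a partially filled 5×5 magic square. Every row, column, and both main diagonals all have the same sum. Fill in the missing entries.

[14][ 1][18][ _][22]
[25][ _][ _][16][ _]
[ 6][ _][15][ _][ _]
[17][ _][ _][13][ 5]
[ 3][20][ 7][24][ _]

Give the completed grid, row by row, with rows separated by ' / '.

14 1 18 10 22 / 25 12 4 16 8 / 6 23 15 2 19 / 17 9 21 13 5 / 3 20 7 24 11

Column 1 is already complete: 14 + 25 + 6 + 17 + 3 = 65, so that is the magic constant.
Row 1: 14 + 1 + 18 + 22 + ? = 65, so (1,4) = 10.
Row 5 must total 65; the given cells sum to 54, so (5,5) = 11.
Column 4 needs 65; the known cells sum to 63, so (3,4) = 2.
Main diagonal needs 65; the known cells sum to 53, so (2,2) = 12.
Anti-diagonal must total 65; the given cells sum to 56, so (4,2) = 9.
Row 4: 17 + 9 + 13 + 5 + ? = 65, so (4,3) = 21.
Column 2 must total 65; the given cells sum to 42, so (3,2) = 23.
Column 3 must total 65; the given cells sum to 61, so (2,3) = 4.
Using row 2: 25 + 12 + 4 + 16 + ? → (2,5) = 65 − 57 = 8.
Using row 3: 6 + 23 + 15 + 2 + ? → (3,5) = 65 − 46 = 19.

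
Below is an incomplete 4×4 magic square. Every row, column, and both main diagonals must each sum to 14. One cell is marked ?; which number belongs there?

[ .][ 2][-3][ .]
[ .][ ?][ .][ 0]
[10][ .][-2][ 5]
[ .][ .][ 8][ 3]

4

Row 3 needs 14; the known cells sum to 13, so (3,2) = 1.
The remaining cell in column 3 is (2,3) = 14 − 3 = 11.
Column 4 must total 14; the given cells sum to 8, so (1,4) = 6.
From anti-diagonal, 14 − (6 + 11 + 1) gives (4,1) = -4.
Using row 1: 2 + (-3) + 6 + ? → (1,1) = 14 − 5 = 9.
The remaining cell in row 4 is (4,2) = 14 − 7 = 7.
Column 1 needs 14; the known cells sum to 15, so (2,1) = -1.
Column 2 needs 14; the known cells sum to 10, so (2,2) = 4.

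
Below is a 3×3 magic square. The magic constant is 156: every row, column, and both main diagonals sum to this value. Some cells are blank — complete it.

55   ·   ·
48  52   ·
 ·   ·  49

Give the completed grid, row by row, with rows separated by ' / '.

The remaining cell in row 2 is (2,3) = 156 − 100 = 56.
The remaining cell in column 1 is (3,1) = 156 − 103 = 53.
From column 3, 156 − (56 + 49) gives (1,3) = 51.
Using row 1: 55 + 51 + ? → (1,2) = 156 − 106 = 50.
Row 3: 53 + 49 + ? = 156, so (3,2) = 54.

55 50 51 / 48 52 56 / 53 54 49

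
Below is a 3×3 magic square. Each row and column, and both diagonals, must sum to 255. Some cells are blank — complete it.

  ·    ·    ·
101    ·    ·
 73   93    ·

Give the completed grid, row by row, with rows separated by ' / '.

Row 3: 73 + 93 + ? = 255, so (3,3) = 89.
Column 1 must total 255; the given cells sum to 174, so (1,1) = 81.
Main diagonal needs 255; the known cells sum to 170, so (2,2) = 85.
From anti-diagonal, 255 − (85 + 73) gives (1,3) = 97.
The remaining cell in row 1 is (1,2) = 255 − 178 = 77.
From row 2, 255 − (101 + 85) gives (2,3) = 69.

81 77 97 / 101 85 69 / 73 93 89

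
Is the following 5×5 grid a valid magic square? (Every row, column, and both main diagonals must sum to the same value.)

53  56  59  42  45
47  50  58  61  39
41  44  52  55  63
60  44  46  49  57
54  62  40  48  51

No — column 2 sums to 256 but row 1 sums to 255.

Row 1: 53 + 56 + 59 + 42 + 45 = 255.
Row 2: 47 + 50 + 58 + 61 + 39 = 255.
Row 3: 41 + 44 + 52 + 55 + 63 = 255.
Row 4: 60 + 44 + 46 + 49 + 57 = 256.
Row 5: 54 + 62 + 40 + 48 + 51 = 255.
Column 1: 53 + 47 + 41 + 60 + 54 = 255.
Column 2: 56 + 50 + 44 + 44 + 62 = 256.
Column 3: 59 + 58 + 52 + 46 + 40 = 255.
Column 4: 42 + 61 + 55 + 49 + 48 = 255.
Column 5: 45 + 39 + 63 + 57 + 51 = 255.
Main diagonal: 53 + 50 + 52 + 49 + 51 = 255.
Anti-diagonal: 45 + 61 + 52 + 44 + 54 = 256.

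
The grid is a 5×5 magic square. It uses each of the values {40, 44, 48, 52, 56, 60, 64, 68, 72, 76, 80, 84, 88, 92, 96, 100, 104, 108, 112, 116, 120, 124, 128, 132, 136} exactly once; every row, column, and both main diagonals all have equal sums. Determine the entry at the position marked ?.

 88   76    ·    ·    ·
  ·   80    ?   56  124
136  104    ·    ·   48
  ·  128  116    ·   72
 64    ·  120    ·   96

68

The 25 entries sum to 2200, so each line sums to 2200/5 = 440.
Column 2 needs 440; the known cells sum to 388, so (5,2) = 52.
Column 5 must total 440; the given cells sum to 340, so (1,5) = 100.
Anti-diagonal: 100 + 56 + 128 + 64 + ? = 440, so (3,3) = 92.
Using row 3: 136 + 104 + 92 + 48 + ? → (3,4) = 440 − 380 = 60.
Using row 5: 64 + 52 + 120 + 96 + ? → (5,4) = 440 − 332 = 108.
The remaining cell in main diagonal is (4,4) = 440 − 356 = 84.
From row 4, 440 − (128 + 116 + 84 + 72) gives (4,1) = 40.
The remaining cell in column 1 is (2,1) = 440 − 328 = 112.
Column 4 must total 440; the given cells sum to 308, so (1,4) = 132.
Row 1 must total 440; the given cells sum to 396, so (1,3) = 44.
Row 2 must total 440; the given cells sum to 372, so (2,3) = 68.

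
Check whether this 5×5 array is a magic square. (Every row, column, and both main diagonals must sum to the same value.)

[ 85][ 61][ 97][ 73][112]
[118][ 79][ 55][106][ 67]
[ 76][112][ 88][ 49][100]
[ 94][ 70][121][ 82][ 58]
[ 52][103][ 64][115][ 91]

No — row 1 sums to 428 but row 3 sums to 425.

Row 1: 85 + 61 + 97 + 73 + 112 = 428.
Row 2: 118 + 79 + 55 + 106 + 67 = 425.
Row 3: 76 + 112 + 88 + 49 + 100 = 425.
Row 4: 94 + 70 + 121 + 82 + 58 = 425.
Row 5: 52 + 103 + 64 + 115 + 91 = 425.
Column 1: 85 + 118 + 76 + 94 + 52 = 425.
Column 2: 61 + 79 + 112 + 70 + 103 = 425.
Column 3: 97 + 55 + 88 + 121 + 64 = 425.
Column 4: 73 + 106 + 49 + 82 + 115 = 425.
Column 5: 112 + 67 + 100 + 58 + 91 = 428.
Main diagonal: 85 + 79 + 88 + 82 + 91 = 425.
Anti-diagonal: 112 + 106 + 88 + 70 + 52 = 428.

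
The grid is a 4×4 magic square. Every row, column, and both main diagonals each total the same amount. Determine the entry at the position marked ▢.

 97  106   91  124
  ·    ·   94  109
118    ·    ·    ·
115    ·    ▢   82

121

Row 1 is complete and sums to 418; that is the magic constant.
From column 1, 418 − (97 + 118 + 115) gives (2,1) = 88.
Using column 4: 124 + 109 + 82 + ? → (3,4) = 418 − 315 = 103.
Anti-diagonal: 124 + 94 + 115 + ? = 418, so (3,2) = 85.
Row 2 needs 418; the known cells sum to 291, so (2,2) = 127.
Row 3: 118 + 85 + 103 + ? = 418, so (3,3) = 112.
The remaining cell in column 2 is (4,2) = 418 − 318 = 100.
The remaining cell in column 3 is (4,3) = 418 − 297 = 121.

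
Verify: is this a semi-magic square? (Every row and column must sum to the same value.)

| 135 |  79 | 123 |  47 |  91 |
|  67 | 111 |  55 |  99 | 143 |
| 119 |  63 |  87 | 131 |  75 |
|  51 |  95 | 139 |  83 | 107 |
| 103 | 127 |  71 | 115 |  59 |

Row 1: 135 + 79 + 123 + 47 + 91 = 475.
Row 2: 67 + 111 + 55 + 99 + 143 = 475.
Row 3: 119 + 63 + 87 + 131 + 75 = 475.
Row 4: 51 + 95 + 139 + 83 + 107 = 475.
Row 5: 103 + 127 + 71 + 115 + 59 = 475.
Column 1: 135 + 67 + 119 + 51 + 103 = 475.
Column 2: 79 + 111 + 63 + 95 + 127 = 475.
Column 3: 123 + 55 + 87 + 139 + 71 = 475.
Column 4: 47 + 99 + 131 + 83 + 115 = 475.
Column 5: 91 + 143 + 75 + 107 + 59 = 475.
All lines sum to 475.

Yes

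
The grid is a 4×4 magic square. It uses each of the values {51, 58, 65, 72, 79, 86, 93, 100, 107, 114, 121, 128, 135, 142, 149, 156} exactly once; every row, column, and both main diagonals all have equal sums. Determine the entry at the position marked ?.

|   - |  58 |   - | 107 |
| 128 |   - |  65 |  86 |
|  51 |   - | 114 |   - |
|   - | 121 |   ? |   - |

79

The 16 entries sum to 1656, so each line sums to 1656/4 = 414.
Using row 2: 128 + 65 + 86 + ? → (2,2) = 414 − 279 = 135.
The remaining cell in column 2 is (3,2) = 414 − 314 = 100.
Anti-diagonal: 107 + 65 + 100 + ? = 414, so (4,1) = 142.
Row 3 must total 414; the given cells sum to 265, so (3,4) = 149.
Column 1: 128 + 51 + 142 + ? = 414, so (1,1) = 93.
The remaining cell in column 4 is (4,4) = 414 − 342 = 72.
From row 1, 414 − (93 + 58 + 107) gives (1,3) = 156.
From row 4, 414 − (142 + 121 + 72) gives (4,3) = 79.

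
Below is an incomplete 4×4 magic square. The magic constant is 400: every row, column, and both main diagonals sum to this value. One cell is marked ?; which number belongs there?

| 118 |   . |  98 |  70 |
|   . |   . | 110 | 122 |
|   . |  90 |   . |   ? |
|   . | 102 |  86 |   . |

Row 1: 118 + 98 + 70 + ? = 400, so (1,2) = 114.
Column 2: 114 + 90 + 102 + ? = 400, so (2,2) = 94.
The remaining cell in column 3 is (3,3) = 400 − 294 = 106.
Main diagonal needs 400; the known cells sum to 318, so (4,4) = 82.
Using anti-diagonal: 70 + 110 + 90 + ? → (4,1) = 400 − 270 = 130.
Row 2 needs 400; the known cells sum to 326, so (2,1) = 74.
The remaining cell in column 1 is (3,1) = 400 − 322 = 78.
Using column 4: 70 + 122 + 82 + ? → (3,4) = 400 − 274 = 126.

126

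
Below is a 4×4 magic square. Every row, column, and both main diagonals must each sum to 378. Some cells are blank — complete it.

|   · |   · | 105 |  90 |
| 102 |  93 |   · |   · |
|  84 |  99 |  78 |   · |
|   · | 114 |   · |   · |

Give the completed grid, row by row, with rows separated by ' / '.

111 72 105 90 / 102 93 108 75 / 84 99 78 117 / 81 114 87 96

Row 3: 84 + 99 + 78 + ? = 378, so (3,4) = 117.
Using column 2: 93 + 99 + 114 + ? → (1,2) = 378 − 306 = 72.
Row 1 must total 378; the given cells sum to 267, so (1,1) = 111.
Column 1 must total 378; the given cells sum to 297, so (4,1) = 81.
Main diagonal needs 378; the known cells sum to 282, so (4,4) = 96.
The remaining cell in anti-diagonal is (2,3) = 378 − 270 = 108.
Using row 2: 102 + 93 + 108 + ? → (2,4) = 378 − 303 = 75.
The remaining cell in row 4 is (4,3) = 378 − 291 = 87.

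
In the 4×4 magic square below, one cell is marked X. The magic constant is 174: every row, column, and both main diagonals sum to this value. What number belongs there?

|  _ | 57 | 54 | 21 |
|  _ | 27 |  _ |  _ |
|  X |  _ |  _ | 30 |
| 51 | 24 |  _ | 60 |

33

Row 1 must total 174; the given cells sum to 132, so (1,1) = 42.
From row 4, 174 − (51 + 24 + 60) gives (4,3) = 39.
From column 2, 174 − (57 + 27 + 24) gives (3,2) = 66.
Column 4 must total 174; the given cells sum to 111, so (2,4) = 63.
Main diagonal: 42 + 27 + 60 + ? = 174, so (3,3) = 45.
The remaining cell in anti-diagonal is (2,3) = 174 − 138 = 36.
Using row 2: 27 + 36 + 63 + ? → (2,1) = 174 − 126 = 48.
Row 3: 66 + 45 + 30 + ? = 174, so (3,1) = 33.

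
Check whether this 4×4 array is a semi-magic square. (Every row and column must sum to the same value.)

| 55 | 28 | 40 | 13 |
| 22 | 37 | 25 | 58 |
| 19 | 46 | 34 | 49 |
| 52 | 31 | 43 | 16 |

No — row 2 sums to 142 but row 3 sums to 148.

Row 1: 55 + 28 + 40 + 13 = 136.
Row 2: 22 + 37 + 25 + 58 = 142.
Row 3: 19 + 46 + 34 + 49 = 148.
Row 4: 52 + 31 + 43 + 16 = 142.
Column 1: 55 + 22 + 19 + 52 = 148.
Column 2: 28 + 37 + 46 + 31 = 142.
Column 3: 40 + 25 + 34 + 43 = 142.
Column 4: 13 + 58 + 49 + 16 = 136.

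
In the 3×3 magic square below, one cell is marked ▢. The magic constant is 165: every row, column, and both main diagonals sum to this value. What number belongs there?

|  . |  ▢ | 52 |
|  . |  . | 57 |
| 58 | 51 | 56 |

Anti-diagonal: 52 + 58 + ? = 165, so (2,2) = 55.
Row 2: 55 + 57 + ? = 165, so (2,1) = 53.
From column 1, 165 − (53 + 58) gives (1,1) = 54.
The remaining cell in column 2 is (1,2) = 165 − 106 = 59.

59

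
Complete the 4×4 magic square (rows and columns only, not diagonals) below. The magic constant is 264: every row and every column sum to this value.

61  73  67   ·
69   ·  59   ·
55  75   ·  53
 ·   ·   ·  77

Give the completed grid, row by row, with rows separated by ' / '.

Using row 1: 61 + 73 + 67 + ? → (1,4) = 264 − 201 = 63.
From row 3, 264 − (55 + 75 + 53) gives (3,3) = 81.
The remaining cell in column 1 is (4,1) = 264 − 185 = 79.
Using column 3: 67 + 59 + 81 + ? → (4,3) = 264 − 207 = 57.
Using column 4: 63 + 53 + 77 + ? → (2,4) = 264 − 193 = 71.
Using row 2: 69 + 59 + 71 + ? → (2,2) = 264 − 199 = 65.
The remaining cell in row 4 is (4,2) = 264 − 213 = 51.

61 73 67 63 / 69 65 59 71 / 55 75 81 53 / 79 51 57 77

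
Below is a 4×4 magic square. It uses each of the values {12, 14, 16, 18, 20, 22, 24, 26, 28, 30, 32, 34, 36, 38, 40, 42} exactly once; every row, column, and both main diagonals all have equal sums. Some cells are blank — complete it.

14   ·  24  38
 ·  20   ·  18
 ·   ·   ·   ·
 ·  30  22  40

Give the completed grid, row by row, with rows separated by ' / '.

The 16 entries sum to 432, so each line sums to 432/4 = 108.
Row 1 needs 108; the known cells sum to 76, so (1,2) = 32.
Row 4: 30 + 22 + 40 + ? = 108, so (4,1) = 16.
The remaining cell in column 2 is (3,2) = 108 − 82 = 26.
Column 4 must total 108; the given cells sum to 96, so (3,4) = 12.
Main diagonal: 14 + 20 + 40 + ? = 108, so (3,3) = 34.
Using anti-diagonal: 38 + 26 + 16 + ? → (2,3) = 108 − 80 = 28.
Row 2: 20 + 28 + 18 + ? = 108, so (2,1) = 42.
From row 3, 108 − (26 + 34 + 12) gives (3,1) = 36.

14 32 24 38 / 42 20 28 18 / 36 26 34 12 / 16 30 22 40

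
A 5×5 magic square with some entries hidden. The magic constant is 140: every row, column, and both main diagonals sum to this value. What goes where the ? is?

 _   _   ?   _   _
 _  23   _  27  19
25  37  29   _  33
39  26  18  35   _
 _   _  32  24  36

From row 3, 140 − (25 + 37 + 29 + 33) gives (3,4) = 16.
Row 4: 39 + 26 + 18 + 35 + ? = 140, so (4,5) = 22.
Column 4 must total 140; the given cells sum to 102, so (1,4) = 38.
The remaining cell in column 5 is (1,5) = 140 − 110 = 30.
The remaining cell in main diagonal is (1,1) = 140 − 123 = 17.
Using anti-diagonal: 30 + 27 + 29 + 26 + ? → (5,1) = 140 − 112 = 28.
The remaining cell in row 5 is (5,2) = 140 − 120 = 20.
Column 1 must total 140; the given cells sum to 109, so (2,1) = 31.
Using column 2: 23 + 37 + 26 + 20 + ? → (1,2) = 140 − 106 = 34.
Using row 1: 17 + 34 + 38 + 30 + ? → (1,3) = 140 − 119 = 21.

21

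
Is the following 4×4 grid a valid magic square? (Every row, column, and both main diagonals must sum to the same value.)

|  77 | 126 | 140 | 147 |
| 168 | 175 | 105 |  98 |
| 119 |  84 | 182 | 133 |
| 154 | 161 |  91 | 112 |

Row 1: 77 + 126 + 140 + 147 = 490.
Row 2: 168 + 175 + 105 + 98 = 546.
Row 3: 119 + 84 + 182 + 133 = 518.
Row 4: 154 + 161 + 91 + 112 = 518.
Column 1: 77 + 168 + 119 + 154 = 518.
Column 2: 126 + 175 + 84 + 161 = 546.
Column 3: 140 + 105 + 182 + 91 = 518.
Column 4: 147 + 98 + 133 + 112 = 490.
Main diagonal: 77 + 175 + 182 + 112 = 546.
Anti-diagonal: 147 + 105 + 84 + 154 = 490.

No — row 2 sums to 546 but column 4 sums to 490.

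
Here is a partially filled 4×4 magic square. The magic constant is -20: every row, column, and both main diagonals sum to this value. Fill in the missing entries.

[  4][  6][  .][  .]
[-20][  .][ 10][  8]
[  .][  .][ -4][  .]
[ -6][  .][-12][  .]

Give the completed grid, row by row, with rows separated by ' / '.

4 6 -14 -16 / -20 -18 10 8 / 2 -8 -4 -10 / -6 0 -12 -2

Row 2: -20 + 10 + 8 + ? = -20, so (2,2) = -18.
The remaining cell in column 1 is (3,1) = -20 − (-22) = 2.
The remaining cell in column 3 is (1,3) = -20 − (-6) = -14.
From main diagonal, -20 − (4 + (-18) + (-4)) gives (4,4) = -2.
Row 1 needs -20; the known cells sum to -4, so (1,4) = -16.
The remaining cell in row 4 is (4,2) = -20 − (-20) = 0.
Using column 2: 6 + (-18) + 0 + ? → (3,2) = -20 − (-12) = -8.
Column 4 needs -20; the known cells sum to -10, so (3,4) = -10.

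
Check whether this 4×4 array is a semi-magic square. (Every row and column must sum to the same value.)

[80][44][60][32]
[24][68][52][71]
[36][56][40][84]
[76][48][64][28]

Row 1: 80 + 44 + 60 + 32 = 216.
Row 2: 24 + 68 + 52 + 71 = 215.
Row 3: 36 + 56 + 40 + 84 = 216.
Row 4: 76 + 48 + 64 + 28 = 216.
Column 1: 80 + 24 + 36 + 76 = 216.
Column 2: 44 + 68 + 56 + 48 = 216.
Column 3: 60 + 52 + 40 + 64 = 216.
Column 4: 32 + 71 + 84 + 28 = 215.

No — row 3 sums to 216 but row 2 sums to 215.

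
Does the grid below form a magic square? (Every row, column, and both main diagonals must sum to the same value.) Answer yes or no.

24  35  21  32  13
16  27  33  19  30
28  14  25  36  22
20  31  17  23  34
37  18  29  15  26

Row 1: 24 + 35 + 21 + 32 + 13 = 125.
Row 2: 16 + 27 + 33 + 19 + 30 = 125.
Row 3: 28 + 14 + 25 + 36 + 22 = 125.
Row 4: 20 + 31 + 17 + 23 + 34 = 125.
Row 5: 37 + 18 + 29 + 15 + 26 = 125.
Column 1: 24 + 16 + 28 + 20 + 37 = 125.
Column 2: 35 + 27 + 14 + 31 + 18 = 125.
Column 3: 21 + 33 + 25 + 17 + 29 = 125.
Column 4: 32 + 19 + 36 + 23 + 15 = 125.
Column 5: 13 + 30 + 22 + 34 + 26 = 125.
Main diagonal: 24 + 27 + 25 + 23 + 26 = 125.
Anti-diagonal: 13 + 19 + 25 + 31 + 37 = 125.
All lines sum to 125.

Yes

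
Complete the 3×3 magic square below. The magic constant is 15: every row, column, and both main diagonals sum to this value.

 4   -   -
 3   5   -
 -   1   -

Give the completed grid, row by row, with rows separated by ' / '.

The remaining cell in row 2 is (2,3) = 15 − 8 = 7.
Column 1 needs 15; the known cells sum to 7, so (3,1) = 8.
Using column 2: 5 + 1 + ? → (1,2) = 15 − 6 = 9.
Using main diagonal: 4 + 5 + ? → (3,3) = 15 − 9 = 6.
The remaining cell in anti-diagonal is (1,3) = 15 − 13 = 2.

4 9 2 / 3 5 7 / 8 1 6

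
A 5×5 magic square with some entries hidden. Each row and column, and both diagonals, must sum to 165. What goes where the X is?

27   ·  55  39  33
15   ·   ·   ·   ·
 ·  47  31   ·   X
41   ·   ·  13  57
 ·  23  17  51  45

9

From row 1, 165 − (27 + 55 + 39 + 33) gives (1,2) = 11.
Row 5 needs 165; the known cells sum to 136, so (5,1) = 29.
From column 1, 165 − (27 + 15 + 41 + 29) gives (3,1) = 53.
The remaining cell in main diagonal is (2,2) = 165 − 116 = 49.
Using column 2: 11 + 49 + 47 + 23 + ? → (4,2) = 165 − 130 = 35.
Using anti-diagonal: 33 + 31 + 35 + 29 + ? → (2,4) = 165 − 128 = 37.
Row 4 needs 165; the known cells sum to 146, so (4,3) = 19.
Column 3 needs 165; the known cells sum to 122, so (2,3) = 43.
The remaining cell in column 4 is (3,4) = 165 − 140 = 25.
The remaining cell in row 2 is (2,5) = 165 − 144 = 21.
Using row 3: 53 + 47 + 31 + 25 + ? → (3,5) = 165 − 156 = 9.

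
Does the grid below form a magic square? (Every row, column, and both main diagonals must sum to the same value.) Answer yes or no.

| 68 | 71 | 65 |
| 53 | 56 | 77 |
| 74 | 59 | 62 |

Row 1: 68 + 71 + 65 = 204.
Row 2: 53 + 56 + 77 = 186.
Row 3: 74 + 59 + 62 = 195.
Column 1: 68 + 53 + 74 = 195.
Column 2: 71 + 56 + 59 = 186.
Column 3: 65 + 77 + 62 = 204.
Main diagonal: 68 + 56 + 62 = 186.
Anti-diagonal: 65 + 56 + 74 = 195.

No — column 2 sums to 186 but anti-diagonal sums to 195.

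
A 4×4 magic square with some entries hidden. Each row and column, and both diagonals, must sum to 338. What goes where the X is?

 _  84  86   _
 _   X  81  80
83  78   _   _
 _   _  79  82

Column 3 must total 338; the given cells sum to 246, so (3,3) = 92.
Row 3 must total 338; the given cells sum to 253, so (3,4) = 85.
From column 4, 338 − (80 + 85 + 82) gives (1,4) = 91.
Anti-diagonal: 91 + 81 + 78 + ? = 338, so (4,1) = 88.
Row 1 needs 338; the known cells sum to 261, so (1,1) = 77.
Using row 4: 88 + 79 + 82 + ? → (4,2) = 338 − 249 = 89.
Column 1 must total 338; the given cells sum to 248, so (2,1) = 90.
From column 2, 338 − (84 + 78 + 89) gives (2,2) = 87.

87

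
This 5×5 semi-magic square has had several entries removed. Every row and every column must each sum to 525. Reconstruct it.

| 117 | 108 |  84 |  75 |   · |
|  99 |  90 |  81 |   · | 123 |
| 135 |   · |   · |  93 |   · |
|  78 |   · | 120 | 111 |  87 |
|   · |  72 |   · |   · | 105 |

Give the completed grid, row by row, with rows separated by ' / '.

Using row 1: 117 + 108 + 84 + 75 + ? → (1,5) = 525 − 384 = 141.
Row 2: 99 + 90 + 81 + 123 + ? = 525, so (2,4) = 132.
Row 4 must total 525; the given cells sum to 396, so (4,2) = 129.
From column 1, 525 − (117 + 99 + 135 + 78) gives (5,1) = 96.
The remaining cell in column 2 is (3,2) = 525 − 399 = 126.
The remaining cell in column 4 is (5,4) = 525 − 411 = 114.
Using column 5: 141 + 123 + 87 + 105 + ? → (3,5) = 525 − 456 = 69.
Row 3 needs 525; the known cells sum to 423, so (3,3) = 102.
Row 5 needs 525; the known cells sum to 387, so (5,3) = 138.

117 108 84 75 141 / 99 90 81 132 123 / 135 126 102 93 69 / 78 129 120 111 87 / 96 72 138 114 105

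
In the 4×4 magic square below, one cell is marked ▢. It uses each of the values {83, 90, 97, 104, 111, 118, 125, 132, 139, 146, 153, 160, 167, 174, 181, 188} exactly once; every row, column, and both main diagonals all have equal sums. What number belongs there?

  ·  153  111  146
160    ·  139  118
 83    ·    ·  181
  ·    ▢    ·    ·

174

The 16 entries sum to 2168, so each line sums to 2168/4 = 542.
The remaining cell in row 1 is (1,1) = 542 − 410 = 132.
From row 2, 542 − (160 + 139 + 118) gives (2,2) = 125.
Using column 1: 132 + 160 + 83 + ? → (4,1) = 542 − 375 = 167.
Using column 4: 146 + 118 + 181 + ? → (4,4) = 542 − 445 = 97.
The remaining cell in main diagonal is (3,3) = 542 − 354 = 188.
The remaining cell in anti-diagonal is (3,2) = 542 − 452 = 90.
The remaining cell in column 2 is (4,2) = 542 − 368 = 174.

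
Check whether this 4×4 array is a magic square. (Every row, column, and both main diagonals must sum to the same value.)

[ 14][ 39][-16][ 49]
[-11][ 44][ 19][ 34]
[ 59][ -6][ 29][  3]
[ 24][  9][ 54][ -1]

No — column 4 sums to 85 but column 2 sums to 86.

Row 1: 14 + 39 + (-16) + 49 = 86.
Row 2: -11 + 44 + 19 + 34 = 86.
Row 3: 59 + (-6) + 29 + 3 = 85.
Row 4: 24 + 9 + 54 + (-1) = 86.
Column 1: 14 + (-11) + 59 + 24 = 86.
Column 2: 39 + 44 + (-6) + 9 = 86.
Column 3: -16 + 19 + 29 + 54 = 86.
Column 4: 49 + 34 + 3 + (-1) = 85.
Main diagonal: 14 + 44 + 29 + (-1) = 86.
Anti-diagonal: 49 + 19 + (-6) + 24 = 86.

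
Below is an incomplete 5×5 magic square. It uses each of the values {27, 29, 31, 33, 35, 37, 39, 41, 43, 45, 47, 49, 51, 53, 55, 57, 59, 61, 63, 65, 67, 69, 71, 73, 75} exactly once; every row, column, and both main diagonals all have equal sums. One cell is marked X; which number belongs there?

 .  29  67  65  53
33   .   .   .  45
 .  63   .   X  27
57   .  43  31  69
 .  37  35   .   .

The 25 entries sum to 1275, so each line sums to 1275/5 = 255.
Row 1: 29 + 67 + 65 + 53 + ? = 255, so (1,1) = 41.
Row 4 must total 255; the given cells sum to 200, so (4,2) = 55.
Column 2: 29 + 63 + 55 + 37 + ? = 255, so (2,2) = 71.
From column 5, 255 − (53 + 45 + 27 + 69) gives (5,5) = 61.
From main diagonal, 255 − (41 + 71 + 31 + 61) gives (3,3) = 51.
From column 3, 255 − (67 + 51 + 43 + 35) gives (2,3) = 59.
Row 2 needs 255; the known cells sum to 208, so (2,4) = 47.
Anti-diagonal must total 255; the given cells sum to 206, so (5,1) = 49.
Row 5 must total 255; the given cells sum to 182, so (5,4) = 73.
Using column 1: 41 + 33 + 57 + 49 + ? → (3,1) = 255 − 180 = 75.
The remaining cell in column 4 is (3,4) = 255 − 216 = 39.

39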